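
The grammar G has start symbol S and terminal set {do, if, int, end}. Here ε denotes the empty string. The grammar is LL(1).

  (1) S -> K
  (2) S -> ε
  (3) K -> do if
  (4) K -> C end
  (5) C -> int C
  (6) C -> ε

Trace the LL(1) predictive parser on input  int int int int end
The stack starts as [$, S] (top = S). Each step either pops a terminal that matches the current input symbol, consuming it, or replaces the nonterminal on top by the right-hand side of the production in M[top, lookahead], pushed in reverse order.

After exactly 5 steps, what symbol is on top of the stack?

int

step 1: stack=$ S  input=int int int int end $  — expand S -> K
step 2: stack=$ K  input=int int int int end $  — expand K -> C end
step 3: stack=$ end C  input=int int int int end $  — expand C -> int C
step 4: stack=$ end C int  input=int int int int end $  — match int
step 5: stack=$ end C  input=int int int end $  — expand C -> int C
Stack after step 5: $ end C int (top = int).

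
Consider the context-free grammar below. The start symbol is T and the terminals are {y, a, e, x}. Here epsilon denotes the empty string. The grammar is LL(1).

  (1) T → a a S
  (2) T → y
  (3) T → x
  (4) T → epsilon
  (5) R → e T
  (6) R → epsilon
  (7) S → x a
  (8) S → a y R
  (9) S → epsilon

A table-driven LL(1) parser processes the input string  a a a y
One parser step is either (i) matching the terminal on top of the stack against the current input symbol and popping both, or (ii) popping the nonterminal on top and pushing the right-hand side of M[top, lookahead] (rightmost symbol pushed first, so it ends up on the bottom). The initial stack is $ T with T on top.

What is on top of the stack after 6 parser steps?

     Stack    Input      Action
  1  $ T      a a a y $  expand T → a a S
  2  $ S a a  a a a y $  match a
  3  $ S a    a a y $    match a
  4  $ S      a y $      expand S → a y R
  5  $ R y a  a y $      match a
  6  $ R y    y $        match y
Stack after step 6: $ R (top = R).

R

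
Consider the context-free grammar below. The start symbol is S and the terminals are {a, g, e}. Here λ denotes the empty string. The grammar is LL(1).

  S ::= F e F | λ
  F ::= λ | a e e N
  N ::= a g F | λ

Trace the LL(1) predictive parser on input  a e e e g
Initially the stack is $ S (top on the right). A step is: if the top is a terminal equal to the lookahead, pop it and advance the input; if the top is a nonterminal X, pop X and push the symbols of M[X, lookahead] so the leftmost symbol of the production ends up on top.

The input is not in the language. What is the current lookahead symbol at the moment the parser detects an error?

step 1: stack=$ S  input=a e e e g $  — expand S ::= F e F
step 2: stack=$ F e F  input=a e e e g $  — expand F ::= a e e N
step 3: stack=$ F e N e e a  input=a e e e g $  — match a
step 4: stack=$ F e N e e  input=e e e g $  — match e
step 5: stack=$ F e N e  input=e e g $  — match e
step 6: stack=$ F e N  input=e g $  — expand N ::= λ
step 7: stack=$ F e  input=e g $  — match e
step 8: stack=$ F  input=g $  — error: M[F, g] is empty

g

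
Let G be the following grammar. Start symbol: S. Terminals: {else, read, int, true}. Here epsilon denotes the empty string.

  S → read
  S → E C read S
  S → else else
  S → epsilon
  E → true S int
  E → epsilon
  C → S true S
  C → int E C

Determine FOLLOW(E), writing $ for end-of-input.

FIRST(E) = {epsilon, true}
FIRST(S) = {epsilon, else, int, read, true}  (via E C read S)
FIRST(C) = {else, int, read, true}  (via S true S)
FOLLOW(S) includes $ since S is the start symbol.
FOLLOW(E): in S→E C read S, E is followed by C read S with FIRST {else, int, read, true}; in C→int E C, E is followed by C with FIRST {else, int, read, true}. Thus FOLLOW(E) = {else, int, read, true}.
FOLLOW(C): in S→E C read S, C is followed by read S with FIRST {read}; in C→int E C, the suffix after C is empty (adds nothing new). Thus FOLLOW(C) = {read}.
FOLLOW(S): in S→E C read S, the suffix after S is empty (adds nothing new); in E→true S int, S is followed by int with FIRST {int}; in C→S true S (occurrence 1), S is followed by true S with FIRST {true}; in C→S true S (occurrence 2), the suffix after S is empty, so FOLLOW(S) ⊇ FOLLOW(C) = {read}. Thus FOLLOW(S) = {$, int, read, true}.

{else, int, read, true}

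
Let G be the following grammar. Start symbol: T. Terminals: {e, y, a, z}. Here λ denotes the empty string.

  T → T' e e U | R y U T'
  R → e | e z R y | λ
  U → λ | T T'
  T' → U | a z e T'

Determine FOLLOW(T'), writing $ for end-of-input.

{$, a, e, y}

FIRST(R): from R→e we get {e}; from R→e z R y we get {e}; from R→λ we get {λ}. So FIRST(R) = {λ, e}.
FIRST(T): from T→T' e e U we get {a, e, y}; from T→R y U T' we get {e, y}. So FIRST(T) = {a, e, y}.
FIRST(U): from U→λ we get {λ}; from U→T T' we get {a, e, y}. So FIRST(U) = {λ, a, e, y}.
FIRST(T'): from T'→U we get {λ, a, e, y}; from T'→a z e T' we get {a}. So FIRST(T') = {λ, a, e, y}.
FOLLOW(T) includes $ since T is the start symbol.
FOLLOW(R): in T→R y U T', R is followed by y U T' with FIRST {y}; in R→e z R y, R is followed by y with FIRST {y}. Thus FOLLOW(R) = {y}.
FOLLOW(T): in U→T T', T is followed by T' with FIRST {λ, a, e, y}; in U→T T', the suffix after T is nullable, so FOLLOW(T) ⊇ FOLLOW(U) = {$, a, e, y}. Thus FOLLOW(T) = {$, a, e, y}.
FOLLOW(U): in T→T' e e U, the suffix after U is empty, so FOLLOW(U) ⊇ FOLLOW(T) = {$, a, e, y}; in T→R y U T', U is followed by T' with FIRST {λ, a, e, y}; in T→R y U T', the suffix after U is nullable, so FOLLOW(U) ⊇ FOLLOW(T) = {$, a, e, y}; in T'→U, the suffix after U is empty, so FOLLOW(U) ⊇ FOLLOW(T') = {$, a, e, y}. Thus FOLLOW(U) = {$, a, e, y}.
FOLLOW(T'): in T→T' e e U, T' is followed by e e U with FIRST {e}; in T→R y U T', the suffix after T' is empty, so FOLLOW(T') ⊇ FOLLOW(T) = {$, a, e, y}; in U→T T', the suffix after T' is empty, so FOLLOW(T') ⊇ FOLLOW(U) = {$, a, e, y}; in T'→a z e T', the suffix after T' is empty (adds nothing new). Thus FOLLOW(T') = {$, a, e, y}.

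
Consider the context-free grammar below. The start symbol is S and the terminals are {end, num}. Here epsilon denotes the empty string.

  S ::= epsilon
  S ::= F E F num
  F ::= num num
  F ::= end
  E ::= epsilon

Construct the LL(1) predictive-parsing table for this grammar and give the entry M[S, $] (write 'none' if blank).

FIRST(F) = {end, num}
FIRST(E) = {epsilon}
FIRST(S) = {epsilon, end, num}  (via F E F num)
FOLLOW(S) includes $ since S is the start symbol.
FOLLOW(S): S appears on no right-hand side. Thus FOLLOW(S) = {$}.
For S ::= epsilon: FIRST(epsilon) = {epsilon}, so it goes in M[S, t] for t ∈ {}; since epsilon ∈ FIRST, also for every t ∈ FOLLOW(S) = {$}.
For S ::= F E F num: FIRST(F E F num) = {end, num}, so it goes in M[S, t] for t ∈ {end, num}.

S ::= epsilon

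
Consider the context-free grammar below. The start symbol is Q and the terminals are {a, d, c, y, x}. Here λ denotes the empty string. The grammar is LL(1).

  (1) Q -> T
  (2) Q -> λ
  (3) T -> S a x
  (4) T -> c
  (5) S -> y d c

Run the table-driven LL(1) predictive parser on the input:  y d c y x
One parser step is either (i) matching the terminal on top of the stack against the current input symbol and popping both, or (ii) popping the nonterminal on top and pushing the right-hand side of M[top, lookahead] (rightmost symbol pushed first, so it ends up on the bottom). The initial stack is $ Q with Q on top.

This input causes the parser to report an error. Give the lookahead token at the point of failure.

     Stack        Input        Action
  1  $ Q          y d c y x $  expand Q -> T
  2  $ T          y d c y x $  expand T -> S a x
  3  $ x a S      y d c y x $  expand S -> y d c
  4  $ x a c d y  y d c y x $  match y
  5  $ x a c d    d c y x $    match d
  6  $ x a c      c y x $      match c
  7  $ x a        y x $        error: top is terminal a but lookahead is y

y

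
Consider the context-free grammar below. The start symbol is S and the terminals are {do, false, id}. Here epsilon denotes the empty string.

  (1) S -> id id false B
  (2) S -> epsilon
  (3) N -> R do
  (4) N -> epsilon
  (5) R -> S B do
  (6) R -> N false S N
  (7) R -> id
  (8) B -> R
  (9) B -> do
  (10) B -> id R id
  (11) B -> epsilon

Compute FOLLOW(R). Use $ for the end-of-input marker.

FIRST(S): from S->id id false B we get {id}; from S->epsilon we get {epsilon}. So FIRST(S) = {epsilon, id}.
FIRST(N): from N->R do we get {do, false, id}; from N->epsilon we get {epsilon}. So FIRST(N) = {epsilon, do, false, id}.
FIRST(R): from R->S B do we get {do, false, id}; from R->N false S N we get {do, false, id}; from R->id we get {id}. So FIRST(R) = {do, false, id}.
FIRST(B): from B->R we get {do, false, id}; from B->do we get {do}; from B->id R id we get {id}; from B->epsilon we get {epsilon}. So FIRST(B) = {epsilon, do, false, id}.
FOLLOW(S) includes $ since S is the start symbol.
FOLLOW(S): in R->S B do, S is followed by B do with FIRST {do, false, id}; in R->N false S N, S is followed by N with FIRST {epsilon, do, false, id}; in R->N false S N, the suffix after S is nullable, so FOLLOW(S) ⊇ FOLLOW(R) = {$, do, false, id}. Thus FOLLOW(S) = {$, do, false, id}.
FOLLOW(B): in S->id id false B, the suffix after B is empty, so FOLLOW(B) ⊇ FOLLOW(S) = {$, do, false, id}; in R->S B do, B is followed by do with FIRST {do}. Thus FOLLOW(B) = {$, do, false, id}.
FOLLOW(R): in N->R do, R is followed by do with FIRST {do}; in B->R, the suffix after R is empty, so FOLLOW(R) ⊇ FOLLOW(B) = {$, do, false, id}; in B->id R id, R is followed by id with FIRST {id}. Thus FOLLOW(R) = {$, do, false, id}.
FOLLOW(N): in R->N false S N (occurrence 1), N is followed by false S N with FIRST {false}; in R->N false S N (occurrence 2), the suffix after N is empty, so FOLLOW(N) ⊇ FOLLOW(R) = {$, do, false, id}. Thus FOLLOW(N) = {$, do, false, id}.

{$, do, false, id}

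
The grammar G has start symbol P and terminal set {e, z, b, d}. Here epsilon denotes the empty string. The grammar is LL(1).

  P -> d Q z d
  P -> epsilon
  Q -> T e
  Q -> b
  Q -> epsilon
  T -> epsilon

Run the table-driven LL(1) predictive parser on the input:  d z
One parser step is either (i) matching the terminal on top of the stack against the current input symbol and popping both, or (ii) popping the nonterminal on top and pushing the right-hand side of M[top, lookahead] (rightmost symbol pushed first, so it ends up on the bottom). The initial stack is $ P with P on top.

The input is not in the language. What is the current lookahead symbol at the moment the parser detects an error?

step 1: stack=$ P  input=d z $  — expand P -> d Q z d
step 2: stack=$ d z Q d  input=d z $  — match d
step 3: stack=$ d z Q  input=z $  — expand Q -> epsilon
step 4: stack=$ d z  input=z $  — match z
step 5: stack=$ d  input=$  — error: top is terminal d but lookahead is $

$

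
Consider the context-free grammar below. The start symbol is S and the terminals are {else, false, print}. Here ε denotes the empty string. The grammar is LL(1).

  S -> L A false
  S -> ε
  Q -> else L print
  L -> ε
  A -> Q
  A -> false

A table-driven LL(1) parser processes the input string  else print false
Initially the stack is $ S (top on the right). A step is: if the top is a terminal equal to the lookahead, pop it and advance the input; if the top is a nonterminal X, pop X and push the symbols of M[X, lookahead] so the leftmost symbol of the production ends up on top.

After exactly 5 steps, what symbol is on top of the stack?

L

     Stack                 Input               Action
  1  $ S                   else print false $  expand S -> L A false
  2  $ false A L           else print false $  expand L -> ε
  3  $ false A             else print false $  expand A -> Q
  4  $ false Q             else print false $  expand Q -> else L print
  5  $ false print L else  else print false $  match else
Stack after step 5: $ false print L (top = L).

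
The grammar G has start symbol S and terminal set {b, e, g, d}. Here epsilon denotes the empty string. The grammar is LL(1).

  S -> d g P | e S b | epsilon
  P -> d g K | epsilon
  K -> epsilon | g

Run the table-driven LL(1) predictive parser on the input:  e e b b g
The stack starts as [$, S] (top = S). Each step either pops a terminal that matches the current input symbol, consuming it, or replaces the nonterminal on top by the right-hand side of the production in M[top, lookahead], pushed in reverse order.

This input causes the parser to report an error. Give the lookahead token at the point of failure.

     Stack      Input        Action
  1  $ S        e e b b g $  expand S -> e S b
  2  $ b S e    e e b b g $  match e
  3  $ b S      e b b g $    expand S -> e S b
  4  $ b b S e  e b b g $    match e
  5  $ b b S    b b g $      expand S -> epsilon
  6  $ b b      b b g $      match b
  7  $ b        b g $        match b
  8  $          g $          error: stack empty but input remains

g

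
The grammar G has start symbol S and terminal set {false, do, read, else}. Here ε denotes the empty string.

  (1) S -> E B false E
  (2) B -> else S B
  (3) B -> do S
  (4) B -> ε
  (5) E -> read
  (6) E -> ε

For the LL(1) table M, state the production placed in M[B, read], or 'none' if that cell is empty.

FIRST(B) = {ε, do, else}
FIRST(E) = {ε, read}
FIRST(S) = {do, else, false, read}  (via E B false E)
FOLLOW(S) includes $ since S is the start symbol.
FOLLOW(B): in S->E B false E, B is followed by false E with FIRST {false}; in B->else S B, the suffix after B is empty (adds nothing new). Thus FOLLOW(B) = {false}.
For B -> else S B: FIRST(else S B) = {else}, so it goes in M[B, t] for t ∈ {else}.
For B -> do S: FIRST(do S) = {do}, so it goes in M[B, t] for t ∈ {do}.
For B -> ε: FIRST(ε) = {ε}, so it goes in M[B, t] for t ∈ {}; since ε ∈ FIRST, also for every t ∈ FOLLOW(B) = {false}.
None of these place a production in M[B, read].

none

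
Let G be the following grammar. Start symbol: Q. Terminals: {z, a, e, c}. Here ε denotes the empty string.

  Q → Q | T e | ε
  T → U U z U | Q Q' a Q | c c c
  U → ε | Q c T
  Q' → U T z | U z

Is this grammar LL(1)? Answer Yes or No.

No

FIRST(Q) = {ε, c, z}
FIRST(T) = {c, z}
FIRST(U) = {ε, c, z}
FIRST(Q') = {c, z}
FOLLOW(Q) = {$, c, e, z}
FOLLOW(T) = {c, e, z}
FOLLOW(U) = {c, e, z}
FOLLOW(Q') = {a}
Cell M[Q, $] receives both Q → Q and Q → ε — the grammar is not LL(1).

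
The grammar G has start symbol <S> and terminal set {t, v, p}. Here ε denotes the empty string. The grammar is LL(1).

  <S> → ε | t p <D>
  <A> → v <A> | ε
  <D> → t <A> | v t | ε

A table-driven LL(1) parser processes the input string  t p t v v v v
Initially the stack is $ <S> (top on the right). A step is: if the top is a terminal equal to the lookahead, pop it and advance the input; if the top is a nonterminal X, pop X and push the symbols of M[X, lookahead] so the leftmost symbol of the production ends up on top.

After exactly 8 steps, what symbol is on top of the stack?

v

step 1: stack=$ <S>  input=t p t v v v v $  — expand <S> → t p <D>
step 2: stack=$ <D> p t  input=t p t v v v v $  — match t
step 3: stack=$ <D> p  input=p t v v v v $  — match p
step 4: stack=$ <D>  input=t v v v v $  — expand <D> → t <A>
step 5: stack=$ <A> t  input=t v v v v $  — match t
step 6: stack=$ <A>  input=v v v v $  — expand <A> → v <A>
step 7: stack=$ <A> v  input=v v v v $  — match v
step 8: stack=$ <A>  input=v v v $  — expand <A> → v <A>
Stack after step 8: $ <A> v (top = v).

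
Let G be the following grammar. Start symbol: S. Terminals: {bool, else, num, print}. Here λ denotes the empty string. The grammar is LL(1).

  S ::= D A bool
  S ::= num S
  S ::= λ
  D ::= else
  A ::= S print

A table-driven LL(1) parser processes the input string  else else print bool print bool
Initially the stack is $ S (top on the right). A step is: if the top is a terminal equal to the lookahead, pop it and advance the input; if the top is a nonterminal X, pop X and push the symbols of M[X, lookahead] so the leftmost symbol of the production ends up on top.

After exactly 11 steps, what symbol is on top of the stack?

print

step 1: stack=$ S  input=else else print bool print bool $  — expand S ::= D A bool
step 2: stack=$ bool A D  input=else else print bool print bool $  — expand D ::= else
step 3: stack=$ bool A else  input=else else print bool print bool $  — match else
step 4: stack=$ bool A  input=else print bool print bool $  — expand A ::= S print
step 5: stack=$ bool print S  input=else print bool print bool $  — expand S ::= D A bool
step 6: stack=$ bool print bool A D  input=else print bool print bool $  — expand D ::= else
step 7: stack=$ bool print bool A else  input=else print bool print bool $  — match else
step 8: stack=$ bool print bool A  input=print bool print bool $  — expand A ::= S print
step 9: stack=$ bool print bool print S  input=print bool print bool $  — expand S ::= λ
step 10: stack=$ bool print bool print  input=print bool print bool $  — match print
step 11: stack=$ bool print bool  input=bool print bool $  — match bool
Stack after step 11: $ bool print (top = print).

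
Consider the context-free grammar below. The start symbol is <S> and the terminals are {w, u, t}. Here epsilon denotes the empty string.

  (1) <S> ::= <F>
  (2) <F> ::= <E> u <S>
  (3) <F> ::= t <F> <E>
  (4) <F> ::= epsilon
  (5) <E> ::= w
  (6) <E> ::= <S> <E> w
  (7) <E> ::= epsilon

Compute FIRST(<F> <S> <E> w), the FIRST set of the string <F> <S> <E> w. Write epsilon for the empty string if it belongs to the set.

{t, u, w}

FIRST(<S>) = {epsilon, t, u, w}  (via <F>)
FIRST(<E>) = {epsilon, t, u, w}  (via <S> <E> w)
FIRST(<F>) = {epsilon, t, u, w}  (via <E> u <S>)
FIRST(<F> <S> <E> w): take FIRST of each symbol in turn, carrying on past any symbol whose FIRST contains epsilon; result {t, u, w}.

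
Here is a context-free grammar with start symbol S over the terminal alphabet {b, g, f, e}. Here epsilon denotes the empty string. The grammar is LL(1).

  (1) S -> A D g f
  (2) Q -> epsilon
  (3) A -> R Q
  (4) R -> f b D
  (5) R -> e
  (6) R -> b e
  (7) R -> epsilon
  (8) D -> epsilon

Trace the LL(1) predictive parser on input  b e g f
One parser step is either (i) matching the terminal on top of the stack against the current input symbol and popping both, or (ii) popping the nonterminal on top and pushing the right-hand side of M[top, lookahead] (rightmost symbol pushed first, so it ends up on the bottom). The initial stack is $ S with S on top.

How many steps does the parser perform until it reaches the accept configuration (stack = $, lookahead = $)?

     Stack          Input      Action
  1  $ S            b e g f $  expand S -> A D g f
  2  $ f g D A      b e g f $  expand A -> R Q
  3  $ f g D Q R    b e g f $  expand R -> b e
  4  $ f g D Q e b  b e g f $  match b
  5  $ f g D Q e    e g f $    match e
  6  $ f g D Q      g f $      expand Q -> epsilon
  7  $ f g D        g f $      expand D -> epsilon
  8  $ f g          g f $      match g
  9  $ f            f $        match f
Accept reached after 9 steps.

9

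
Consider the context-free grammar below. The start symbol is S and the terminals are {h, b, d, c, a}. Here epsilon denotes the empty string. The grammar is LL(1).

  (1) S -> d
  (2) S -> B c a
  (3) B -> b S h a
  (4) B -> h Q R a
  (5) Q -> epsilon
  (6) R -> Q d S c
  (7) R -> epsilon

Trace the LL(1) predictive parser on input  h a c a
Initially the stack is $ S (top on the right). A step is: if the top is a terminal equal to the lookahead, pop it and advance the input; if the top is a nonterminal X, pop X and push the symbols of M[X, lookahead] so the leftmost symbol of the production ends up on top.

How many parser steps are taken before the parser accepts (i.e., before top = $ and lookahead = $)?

     Stack          Input      Action
  1  $ S            h a c a $  expand S -> B c a
  2  $ a c B        h a c a $  expand B -> h Q R a
  3  $ a c a R Q h  h a c a $  match h
  4  $ a c a R Q    a c a $    expand Q -> epsilon
  5  $ a c a R      a c a $    expand R -> epsilon
  6  $ a c a        a c a $    match a
  7  $ a c          c a $      match c
  8  $ a            a $        match a
Accept reached after 8 steps.

8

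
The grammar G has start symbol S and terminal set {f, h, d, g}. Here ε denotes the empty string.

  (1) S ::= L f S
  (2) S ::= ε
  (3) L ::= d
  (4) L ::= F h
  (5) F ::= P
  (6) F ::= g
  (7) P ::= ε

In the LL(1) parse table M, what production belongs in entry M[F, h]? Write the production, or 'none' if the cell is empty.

F ::= P

FIRST(P) = {ε}
FIRST(F) = {ε, g}  (via P)
FIRST(L) = {d, g, h}  (via F h)
FIRST(S) = {ε, d, g, h}  (via L f S)
FOLLOW(S) includes $ since S is the start symbol.
FOLLOW(F): in L::=F h, F is followed by h with FIRST {h}. Thus FOLLOW(F) = {h}.
For F ::= P: FIRST(P) = {ε}, so it goes in M[F, t] for t ∈ {}; since ε ∈ FIRST, also for every t ∈ FOLLOW(F) = {h}.
For F ::= g: FIRST(g) = {g}, so it goes in M[F, t] for t ∈ {g}.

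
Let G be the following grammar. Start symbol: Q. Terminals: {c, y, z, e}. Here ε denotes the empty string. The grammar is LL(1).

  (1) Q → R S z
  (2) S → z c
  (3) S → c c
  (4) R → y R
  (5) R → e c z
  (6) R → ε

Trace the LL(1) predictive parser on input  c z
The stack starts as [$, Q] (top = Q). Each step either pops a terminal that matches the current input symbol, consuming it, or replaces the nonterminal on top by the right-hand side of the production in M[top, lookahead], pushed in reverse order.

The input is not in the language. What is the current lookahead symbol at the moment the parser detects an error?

step 1: stack=$ Q  input=c z $  — expand Q → R S z
step 2: stack=$ z S R  input=c z $  — expand R → ε
step 3: stack=$ z S  input=c z $  — expand S → c c
step 4: stack=$ z c c  input=c z $  — match c
step 5: stack=$ z c  input=z $  — error: top is terminal c but lookahead is z

z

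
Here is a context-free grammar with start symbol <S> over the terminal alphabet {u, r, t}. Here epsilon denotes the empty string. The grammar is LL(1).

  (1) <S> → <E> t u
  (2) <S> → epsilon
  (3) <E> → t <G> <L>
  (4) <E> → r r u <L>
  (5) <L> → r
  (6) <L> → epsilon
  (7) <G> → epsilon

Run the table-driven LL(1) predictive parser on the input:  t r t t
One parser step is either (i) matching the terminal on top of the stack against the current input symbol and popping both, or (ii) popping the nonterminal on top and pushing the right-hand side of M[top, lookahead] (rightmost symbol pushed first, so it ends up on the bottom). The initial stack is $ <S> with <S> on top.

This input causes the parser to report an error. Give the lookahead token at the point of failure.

t

     Stack            Input      Action
  1  $ <S>            t r t t $  expand <S> → <E> t u
  2  $ u t <E>        t r t t $  expand <E> → t <G> <L>
  3  $ u t <L> <G> t  t r t t $  match t
  4  $ u t <L> <G>    r t t $    expand <G> → epsilon
  5  $ u t <L>        r t t $    expand <L> → r
  6  $ u t r          r t t $    match r
  7  $ u t            t t $      match t
  8  $ u              t $        error: top is terminal u but lookahead is t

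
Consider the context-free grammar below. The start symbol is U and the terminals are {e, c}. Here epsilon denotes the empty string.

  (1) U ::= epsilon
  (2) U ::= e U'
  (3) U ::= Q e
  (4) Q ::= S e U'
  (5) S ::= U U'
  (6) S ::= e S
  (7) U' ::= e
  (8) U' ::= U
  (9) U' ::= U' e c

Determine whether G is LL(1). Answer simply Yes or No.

FIRST(U) = {epsilon, e}
FIRST(Q) = {e}
FIRST(S) = {epsilon, e}
FIRST(U') = {epsilon, e}
FOLLOW(U) = {$, e}
FOLLOW(Q) = {e}
FOLLOW(S) = {e}
FOLLOW(U') = {$, e}
Cell M[S, e] receives both S ::= U U' and S ::= e S — the grammar is not LL(1).

No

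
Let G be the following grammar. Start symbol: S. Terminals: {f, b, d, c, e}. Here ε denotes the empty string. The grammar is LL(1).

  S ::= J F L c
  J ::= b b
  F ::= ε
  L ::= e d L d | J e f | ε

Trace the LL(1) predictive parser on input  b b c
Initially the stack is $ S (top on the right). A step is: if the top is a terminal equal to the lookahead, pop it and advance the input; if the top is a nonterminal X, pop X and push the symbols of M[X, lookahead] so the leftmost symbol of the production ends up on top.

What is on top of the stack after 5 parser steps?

L

step 1: stack=$ S  input=b b c $  — expand S ::= J F L c
step 2: stack=$ c L F J  input=b b c $  — expand J ::= b b
step 3: stack=$ c L F b b  input=b b c $  — match b
step 4: stack=$ c L F b  input=b c $  — match b
step 5: stack=$ c L F  input=c $  — expand F ::= ε
Stack after step 5: $ c L (top = L).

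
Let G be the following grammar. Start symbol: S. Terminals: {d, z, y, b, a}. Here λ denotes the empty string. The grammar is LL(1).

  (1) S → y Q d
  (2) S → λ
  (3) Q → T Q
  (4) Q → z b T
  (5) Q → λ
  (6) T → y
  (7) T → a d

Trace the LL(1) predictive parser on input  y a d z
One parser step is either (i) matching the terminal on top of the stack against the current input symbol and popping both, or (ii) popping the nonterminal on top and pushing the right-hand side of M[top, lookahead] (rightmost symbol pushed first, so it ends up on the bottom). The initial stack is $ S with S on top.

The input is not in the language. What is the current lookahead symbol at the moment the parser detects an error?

     Stack      Input      Action
  1  $ S        y a d z $  expand S → y Q d
  2  $ d Q y    y a d z $  match y
  3  $ d Q      a d z $    expand Q → T Q
  4  $ d Q T    a d z $    expand T → a d
  5  $ d Q d a  a d z $    match a
  6  $ d Q d    d z $      match d
  7  $ d Q      z $        expand Q → z b T
  8  $ d T b z  z $        match z
  9  $ d T b    $          error: top is terminal b but lookahead is $

$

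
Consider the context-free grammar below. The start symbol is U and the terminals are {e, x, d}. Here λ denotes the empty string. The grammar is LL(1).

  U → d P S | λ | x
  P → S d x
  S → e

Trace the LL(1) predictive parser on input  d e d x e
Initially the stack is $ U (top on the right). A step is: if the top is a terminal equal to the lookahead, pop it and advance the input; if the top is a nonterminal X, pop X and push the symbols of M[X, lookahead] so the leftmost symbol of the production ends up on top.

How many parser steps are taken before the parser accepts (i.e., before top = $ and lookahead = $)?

     Stack      Input        Action
  1  $ U        d e d x e $  expand U → d P S
  2  $ S P d    d e d x e $  match d
  3  $ S P      e d x e $    expand P → S d x
  4  $ S x d S  e d x e $    expand S → e
  5  $ S x d e  e d x e $    match e
  6  $ S x d    d x e $      match d
  7  $ S x      x e $        match x
  8  $ S        e $          expand S → e
  9  $ e        e $          match e
Accept reached after 9 steps.

9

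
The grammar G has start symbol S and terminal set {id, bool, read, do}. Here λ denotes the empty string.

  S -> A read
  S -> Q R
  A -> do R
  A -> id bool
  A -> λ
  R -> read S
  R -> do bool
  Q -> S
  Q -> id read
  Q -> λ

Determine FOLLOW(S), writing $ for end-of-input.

FIRST(A) = {λ, do, id}
FIRST(R) = {do, read}
FIRST(S) = {do, id, read}  (via A read, Q R)
FIRST(Q) = {λ, do, id, read}  (via S)
FOLLOW(S) includes $ since S is the start symbol.
FOLLOW(A): in S->A read, A is followed by read with FIRST {read}. Thus FOLLOW(A) = {read}.
FOLLOW(Q): in S->Q R, Q is followed by R with FIRST {do, read}. Thus FOLLOW(Q) = {do, read}.
FOLLOW(S): in R->read S, the suffix after S is empty, so FOLLOW(S) ⊇ FOLLOW(R) = {$, do, read}; in Q->S, the suffix after S is empty, so FOLLOW(S) ⊇ FOLLOW(Q) = {do, read}. Thus FOLLOW(S) = {$, do, read}.
FOLLOW(R): in S->Q R, the suffix after R is empty, so FOLLOW(R) ⊇ FOLLOW(S) = {$, do, read}; in A->do R, the suffix after R is empty, so FOLLOW(R) ⊇ FOLLOW(A) = {read}. Thus FOLLOW(R) = {$, do, read}.

{$, do, read}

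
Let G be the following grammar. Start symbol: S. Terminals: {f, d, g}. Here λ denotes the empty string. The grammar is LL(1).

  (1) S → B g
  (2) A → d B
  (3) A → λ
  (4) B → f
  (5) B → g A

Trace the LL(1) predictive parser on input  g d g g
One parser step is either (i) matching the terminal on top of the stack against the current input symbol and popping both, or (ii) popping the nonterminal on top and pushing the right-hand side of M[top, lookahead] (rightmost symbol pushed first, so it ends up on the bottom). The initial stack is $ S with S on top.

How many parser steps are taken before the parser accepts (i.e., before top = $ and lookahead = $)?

     Stack    Input      Action
  1  $ S      g d g g $  expand S → B g
  2  $ g B    g d g g $  expand B → g A
  3  $ g A g  g d g g $  match g
  4  $ g A    d g g $    expand A → d B
  5  $ g B d  d g g $    match d
  6  $ g B    g g $      expand B → g A
  7  $ g A g  g g $      match g
  8  $ g A    g $        expand A → λ
  9  $ g      g $        match g
Accept reached after 9 steps.

9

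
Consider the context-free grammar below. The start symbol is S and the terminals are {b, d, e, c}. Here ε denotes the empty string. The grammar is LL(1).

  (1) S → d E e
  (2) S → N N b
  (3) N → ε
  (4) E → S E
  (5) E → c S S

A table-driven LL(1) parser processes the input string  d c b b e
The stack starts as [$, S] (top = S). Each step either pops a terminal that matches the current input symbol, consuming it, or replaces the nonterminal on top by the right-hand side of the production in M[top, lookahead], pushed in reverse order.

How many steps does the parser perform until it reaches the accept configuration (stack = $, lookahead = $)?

13

step 1: stack=$ S  input=d c b b e $  — expand S → d E e
step 2: stack=$ e E d  input=d c b b e $  — match d
step 3: stack=$ e E  input=c b b e $  — expand E → c S S
step 4: stack=$ e S S c  input=c b b e $  — match c
step 5: stack=$ e S S  input=b b e $  — expand S → N N b
step 6: stack=$ e S b N N  input=b b e $  — expand N → ε
step 7: stack=$ e S b N  input=b b e $  — expand N → ε
step 8: stack=$ e S b  input=b b e $  — match b
step 9: stack=$ e S  input=b e $  — expand S → N N b
step 10: stack=$ e b N N  input=b e $  — expand N → ε
step 11: stack=$ e b N  input=b e $  — expand N → ε
step 12: stack=$ e b  input=b e $  — match b
step 13: stack=$ e  input=e $  — match e
Accept reached after 13 steps.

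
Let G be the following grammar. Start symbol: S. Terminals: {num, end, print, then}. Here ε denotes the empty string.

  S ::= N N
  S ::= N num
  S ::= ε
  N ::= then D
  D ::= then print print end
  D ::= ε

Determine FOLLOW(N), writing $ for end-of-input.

{$, num, then}

FIRST(N): from N::=then D we get {then}. So FIRST(N) = {then}.
FIRST(D): from D::=then print print end we get {then}; from D::=ε we get {ε}. So FIRST(D) = {ε, then}.
FIRST(S): from S::=N N we get {then}; from S::=N num we get {then}; from S::=ε we get {ε}. So FIRST(S) = {ε, then}.
FOLLOW(S) includes $ since S is the start symbol.
FOLLOW(S): S appears on no right-hand side. Thus FOLLOW(S) = {$}.
FOLLOW(N): in S::=N N (occurrence 1), N is followed by N with FIRST {then}; in S::=N N (occurrence 2), the suffix after N is empty, so FOLLOW(N) ⊇ FOLLOW(S) = {$}; in S::=N num, N is followed by num with FIRST {num}. Thus FOLLOW(N) = {$, num, then}.
FOLLOW(D): in N::=then D, the suffix after D is empty, so FOLLOW(D) ⊇ FOLLOW(N) = {$, num, then}. Thus FOLLOW(D) = {$, num, then}.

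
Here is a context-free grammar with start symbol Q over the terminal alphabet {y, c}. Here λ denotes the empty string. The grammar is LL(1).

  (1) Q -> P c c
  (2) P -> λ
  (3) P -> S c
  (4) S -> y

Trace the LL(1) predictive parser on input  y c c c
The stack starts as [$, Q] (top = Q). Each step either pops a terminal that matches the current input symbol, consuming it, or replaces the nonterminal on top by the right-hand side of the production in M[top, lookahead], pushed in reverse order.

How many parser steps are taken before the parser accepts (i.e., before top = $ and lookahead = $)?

7

step 1: stack=$ Q  input=y c c c $  — expand Q -> P c c
step 2: stack=$ c c P  input=y c c c $  — expand P -> S c
step 3: stack=$ c c c S  input=y c c c $  — expand S -> y
step 4: stack=$ c c c y  input=y c c c $  — match y
step 5: stack=$ c c c  input=c c c $  — match c
step 6: stack=$ c c  input=c c $  — match c
step 7: stack=$ c  input=c $  — match c
Accept reached after 7 steps.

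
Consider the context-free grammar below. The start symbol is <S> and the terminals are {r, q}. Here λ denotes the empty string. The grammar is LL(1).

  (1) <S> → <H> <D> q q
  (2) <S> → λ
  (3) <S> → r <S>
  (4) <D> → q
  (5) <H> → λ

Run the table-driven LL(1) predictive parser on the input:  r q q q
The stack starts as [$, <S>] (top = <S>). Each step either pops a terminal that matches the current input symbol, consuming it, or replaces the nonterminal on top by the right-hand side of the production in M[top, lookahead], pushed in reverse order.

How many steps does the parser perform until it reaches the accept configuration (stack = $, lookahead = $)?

8

     Stack          Input      Action
  1  $ <S>          r q q q $  expand <S> → r <S>
  2  $ <S> r        r q q q $  match r
  3  $ <S>          q q q $    expand <S> → <H> <D> q q
  4  $ q q <D> <H>  q q q $    expand <H> → λ
  5  $ q q <D>      q q q $    expand <D> → q
  6  $ q q q        q q q $    match q
  7  $ q q          q q $      match q
  8  $ q            q $        match q
Accept reached after 8 steps.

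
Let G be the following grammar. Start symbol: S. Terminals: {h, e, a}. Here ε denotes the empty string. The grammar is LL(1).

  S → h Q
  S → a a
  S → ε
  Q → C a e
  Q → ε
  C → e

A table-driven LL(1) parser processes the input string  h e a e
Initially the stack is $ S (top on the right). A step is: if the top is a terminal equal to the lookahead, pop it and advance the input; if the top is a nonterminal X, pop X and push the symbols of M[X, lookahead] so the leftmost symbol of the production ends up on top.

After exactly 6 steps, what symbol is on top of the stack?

e

step 1: stack=$ S  input=h e a e $  — expand S → h Q
step 2: stack=$ Q h  input=h e a e $  — match h
step 3: stack=$ Q  input=e a e $  — expand Q → C a e
step 4: stack=$ e a C  input=e a e $  — expand C → e
step 5: stack=$ e a e  input=e a e $  — match e
step 6: stack=$ e a  input=a e $  — match a
Stack after step 6: $ e (top = e).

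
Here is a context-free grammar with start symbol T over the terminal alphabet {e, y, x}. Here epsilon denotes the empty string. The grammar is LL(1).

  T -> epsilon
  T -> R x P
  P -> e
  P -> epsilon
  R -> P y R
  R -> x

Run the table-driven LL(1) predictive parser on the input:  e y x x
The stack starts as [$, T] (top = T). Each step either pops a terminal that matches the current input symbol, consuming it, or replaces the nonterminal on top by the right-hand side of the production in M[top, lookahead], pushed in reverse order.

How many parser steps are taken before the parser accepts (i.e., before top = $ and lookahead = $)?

9

step 1: stack=$ T  input=e y x x $  — expand T -> R x P
step 2: stack=$ P x R  input=e y x x $  — expand R -> P y R
step 3: stack=$ P x R y P  input=e y x x $  — expand P -> e
step 4: stack=$ P x R y e  input=e y x x $  — match e
step 5: stack=$ P x R y  input=y x x $  — match y
step 6: stack=$ P x R  input=x x $  — expand R -> x
step 7: stack=$ P x x  input=x x $  — match x
step 8: stack=$ P x  input=x $  — match x
step 9: stack=$ P  input=$  — expand P -> epsilon
Accept reached after 9 steps.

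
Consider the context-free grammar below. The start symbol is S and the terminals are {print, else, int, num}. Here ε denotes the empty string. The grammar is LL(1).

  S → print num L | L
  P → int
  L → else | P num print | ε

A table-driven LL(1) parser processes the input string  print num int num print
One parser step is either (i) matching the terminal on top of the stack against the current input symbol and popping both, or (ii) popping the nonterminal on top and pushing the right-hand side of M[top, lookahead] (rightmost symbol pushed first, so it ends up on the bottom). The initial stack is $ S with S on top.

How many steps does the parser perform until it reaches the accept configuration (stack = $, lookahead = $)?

     Stack            Input                      Action
  1  $ S              print num int num print $  expand S → print num L
  2  $ L num print    print num int num print $  match print
  3  $ L num          num int num print $        match num
  4  $ L              int num print $            expand L → P num print
  5  $ print num P    int num print $            expand P → int
  6  $ print num int  int num print $            match int
  7  $ print num      num print $                match num
  8  $ print          print $                    match print
Accept reached after 8 steps.

8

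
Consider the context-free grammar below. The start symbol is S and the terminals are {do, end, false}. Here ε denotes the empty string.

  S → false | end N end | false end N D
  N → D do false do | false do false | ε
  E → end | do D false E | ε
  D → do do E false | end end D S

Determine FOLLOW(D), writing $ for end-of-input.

FIRST(S) = {end, false}
FIRST(E) = {ε, do, end}
FIRST(D) = {do, end}
FIRST(N) = {ε, do, end, false}  (via D do false do)
FOLLOW(S) includes $ since S is the start symbol.
FOLLOW(N): in S→end N end, N is followed by end with FIRST {end}; in S→false end N D, N is followed by D with FIRST {do, end}. Thus FOLLOW(N) = {do, end}.
FOLLOW(E): in E→do D false E, the suffix after E is empty (adds nothing new); in D→do do E false, E is followed by false with FIRST {false}. Thus FOLLOW(E) = {false}.
FOLLOW(S): in D→end end D S, the suffix after S is empty, so FOLLOW(S) ⊇ FOLLOW(D) = {$, do, end, false}. Thus FOLLOW(S) = {$, do, end, false}.
FOLLOW(D): in S→false end N D, the suffix after D is empty, so FOLLOW(D) ⊇ FOLLOW(S) = {$, do, end, false}; in N→D do false do, D is followed by do false do with FIRST {do}; in E→do D false E, D is followed by false E with FIRST {false}; in D→end end D S, D is followed by S with FIRST {end, false}. Thus FOLLOW(D) = {$, do, end, false}.

{$, do, end, false}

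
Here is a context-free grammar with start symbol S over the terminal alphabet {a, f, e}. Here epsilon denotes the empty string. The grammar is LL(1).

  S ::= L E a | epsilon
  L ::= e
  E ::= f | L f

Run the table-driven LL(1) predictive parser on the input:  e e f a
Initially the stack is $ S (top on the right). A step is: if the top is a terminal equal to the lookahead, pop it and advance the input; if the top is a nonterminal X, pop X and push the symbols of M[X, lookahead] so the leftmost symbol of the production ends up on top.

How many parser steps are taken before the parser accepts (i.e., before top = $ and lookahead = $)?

8

step 1: stack=$ S  input=e e f a $  — expand S ::= L E a
step 2: stack=$ a E L  input=e e f a $  — expand L ::= e
step 3: stack=$ a E e  input=e e f a $  — match e
step 4: stack=$ a E  input=e f a $  — expand E ::= L f
step 5: stack=$ a f L  input=e f a $  — expand L ::= e
step 6: stack=$ a f e  input=e f a $  — match e
step 7: stack=$ a f  input=f a $  — match f
step 8: stack=$ a  input=a $  — match a
Accept reached after 8 steps.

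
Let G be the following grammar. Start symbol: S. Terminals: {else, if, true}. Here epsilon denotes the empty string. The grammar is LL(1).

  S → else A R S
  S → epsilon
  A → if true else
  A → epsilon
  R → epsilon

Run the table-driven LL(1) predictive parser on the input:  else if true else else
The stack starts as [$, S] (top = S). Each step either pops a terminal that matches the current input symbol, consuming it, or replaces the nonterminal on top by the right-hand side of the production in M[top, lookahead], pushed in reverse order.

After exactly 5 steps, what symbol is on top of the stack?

else

     Stack               Input                     Action
  1  $ S                 else if true else else $  expand S → else A R S
  2  $ S R A else        else if true else else $  match else
  3  $ S R A             if true else else $       expand A → if true else
  4  $ S R else true if  if true else else $       match if
  5  $ S R else true     true else else $          match true
Stack after step 5: $ S R else (top = else).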